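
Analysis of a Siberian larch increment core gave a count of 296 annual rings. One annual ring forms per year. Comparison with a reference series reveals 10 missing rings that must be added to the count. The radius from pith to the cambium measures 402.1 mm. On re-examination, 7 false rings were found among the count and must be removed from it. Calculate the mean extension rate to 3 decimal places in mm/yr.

1.345 mm/yr

After corrections the count is 296 − 7 + 10 = 299 annual rings.
Mean rate = 402.1 mm / 299 years ≈ 1.345 mm/yr.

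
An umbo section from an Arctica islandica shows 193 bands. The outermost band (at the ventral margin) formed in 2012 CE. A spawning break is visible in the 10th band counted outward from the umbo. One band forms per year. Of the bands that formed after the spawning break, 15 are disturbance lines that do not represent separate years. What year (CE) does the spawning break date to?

1844 CE

Between band 10 and the ventral margin there are 193 − 10 = 183 bands.
Excluding 15 false bands: 183 − 15 = 168.
Counting back 168 years from 2012 CE places the spawning break in 2012 − 168 = 1844 CE.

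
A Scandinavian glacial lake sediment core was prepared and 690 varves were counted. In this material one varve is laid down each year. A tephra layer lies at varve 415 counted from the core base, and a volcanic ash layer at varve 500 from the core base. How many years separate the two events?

85 years

Separation: 500 − 415 = 85 varves.
At one varve per year, 85 years elapsed between them.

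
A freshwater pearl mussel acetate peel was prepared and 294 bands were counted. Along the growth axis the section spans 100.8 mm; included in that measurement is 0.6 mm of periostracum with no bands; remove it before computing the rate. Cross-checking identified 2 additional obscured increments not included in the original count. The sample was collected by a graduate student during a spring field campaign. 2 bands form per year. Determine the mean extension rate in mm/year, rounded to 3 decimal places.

0.677 mm/year

Correcting the raw count gives 294 + 2 = 296 true bands.
296 bands at 2 per year is 296 / 2 = 148 years.
The growth record spans 100.8 − 0.6 = 100.2 mm.
Mean rate = 100.2 mm / 148 years ≈ 0.677 mm/year.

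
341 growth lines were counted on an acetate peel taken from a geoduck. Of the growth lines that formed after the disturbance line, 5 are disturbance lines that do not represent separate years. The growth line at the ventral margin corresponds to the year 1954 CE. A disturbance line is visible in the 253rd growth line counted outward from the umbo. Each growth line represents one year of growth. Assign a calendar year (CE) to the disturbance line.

Between growth line 253 and the ventral margin there are 341 − 253 = 88 growth lines.
88 − 5 false = 83 true growth lines after the disturbance line.
The growth line at the ventral margin is 1954 CE, so the disturbance line dates to 1954 − 83 = 1871 CE.

1871 CE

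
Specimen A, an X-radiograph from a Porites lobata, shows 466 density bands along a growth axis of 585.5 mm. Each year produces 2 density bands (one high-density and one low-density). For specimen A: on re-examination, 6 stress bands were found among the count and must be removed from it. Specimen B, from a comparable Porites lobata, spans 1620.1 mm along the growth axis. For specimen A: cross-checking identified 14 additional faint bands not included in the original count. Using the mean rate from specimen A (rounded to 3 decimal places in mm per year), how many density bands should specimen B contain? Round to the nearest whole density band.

1312 density bands

Specimen A: after corrections the count is 466 − 6 + 14 = 474 density bands.
Specimen A: with 2 density bands per year, 474 / 2 = 237 years.
A: Extension rate ≈ 585.5 / 237 = 2.470 mm/yr.
Specimen B: 1620.1 mm / 2.470 mm per year = 655.91 years; at 2 density bands per year that is 655.91 × 2 ≈ 1312 density bands.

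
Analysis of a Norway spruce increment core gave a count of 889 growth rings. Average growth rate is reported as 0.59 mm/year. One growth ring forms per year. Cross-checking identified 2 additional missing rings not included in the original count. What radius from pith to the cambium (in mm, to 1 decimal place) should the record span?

525.7 mm

Correcting the raw count gives 889 + 2 = 891 true growth rings.
Length ≈ 0.59 × 891 = 525.7 mm.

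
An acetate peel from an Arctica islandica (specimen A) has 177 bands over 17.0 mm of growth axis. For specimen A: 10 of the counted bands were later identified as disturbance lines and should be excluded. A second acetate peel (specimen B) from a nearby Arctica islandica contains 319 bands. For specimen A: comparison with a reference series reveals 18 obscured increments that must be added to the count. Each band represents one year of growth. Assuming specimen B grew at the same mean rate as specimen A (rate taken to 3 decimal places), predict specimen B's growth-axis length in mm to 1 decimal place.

29.3 mm

Specimen A: after corrections the count is 177 − 10 + 18 = 185 bands.
A: Extension rate ≈ 17.0 / 185 = 0.092 mm per year.
B's length ≈ 0.092 × 319 = 29.3 mm.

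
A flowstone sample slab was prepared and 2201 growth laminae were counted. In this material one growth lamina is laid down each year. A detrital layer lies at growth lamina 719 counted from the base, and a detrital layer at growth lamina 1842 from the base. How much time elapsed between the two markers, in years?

Separation: 1842 − 719 = 1123 growth laminae.
At one growth lamina per year, 1123 years elapsed between them.

1123 years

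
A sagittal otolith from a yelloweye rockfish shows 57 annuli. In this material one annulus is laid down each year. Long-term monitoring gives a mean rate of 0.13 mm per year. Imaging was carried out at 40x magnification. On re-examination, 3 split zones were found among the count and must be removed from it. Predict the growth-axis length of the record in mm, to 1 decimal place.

7.0 mm

Correcting the raw count gives 57 − 3 = 54 true annuli.
Length ≈ 0.13 × 54 = 7.0 mm.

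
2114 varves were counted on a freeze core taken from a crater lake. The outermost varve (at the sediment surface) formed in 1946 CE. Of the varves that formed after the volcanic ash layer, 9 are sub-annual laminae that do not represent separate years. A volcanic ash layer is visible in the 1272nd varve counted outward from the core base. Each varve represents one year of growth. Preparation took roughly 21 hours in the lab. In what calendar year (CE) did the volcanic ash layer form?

1113 CE

2114 − 1272 = 842 varves lie beyond the volcanic ash layer toward the sediment surface.
Excluding 9 false varves: 842 − 9 = 833.
1946 − 833 = 1113 CE.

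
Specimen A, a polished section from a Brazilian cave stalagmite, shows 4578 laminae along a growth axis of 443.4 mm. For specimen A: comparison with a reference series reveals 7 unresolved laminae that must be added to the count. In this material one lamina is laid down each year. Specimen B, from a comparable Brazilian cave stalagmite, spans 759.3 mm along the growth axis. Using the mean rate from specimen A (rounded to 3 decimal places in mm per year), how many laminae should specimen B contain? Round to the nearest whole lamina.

7828 laminae

Specimen A: true lamina count = 4578 + 7 = 4585.
A: 443.4 mm over 4585 years gives 443.4 / 4585 ≈ 0.097 mm/year.
For B, 759.3 / 0.097 = 7827.84 years ≈ 7828 laminae.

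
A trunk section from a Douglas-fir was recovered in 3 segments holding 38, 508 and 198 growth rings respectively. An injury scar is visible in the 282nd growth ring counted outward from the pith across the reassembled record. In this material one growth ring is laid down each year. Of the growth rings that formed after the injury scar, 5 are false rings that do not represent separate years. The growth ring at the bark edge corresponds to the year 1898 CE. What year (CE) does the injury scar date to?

1441 CE

Total growth rings = 38 + 508 + 198 = 744.
744 − 282 = 462 growth rings lie beyond the injury scar toward the bark edge.
462 − 5 false = 457 true growth rings after the injury scar.
Counting back 457 years from 1898 CE places the injury scar in 1898 − 457 = 1441 CE.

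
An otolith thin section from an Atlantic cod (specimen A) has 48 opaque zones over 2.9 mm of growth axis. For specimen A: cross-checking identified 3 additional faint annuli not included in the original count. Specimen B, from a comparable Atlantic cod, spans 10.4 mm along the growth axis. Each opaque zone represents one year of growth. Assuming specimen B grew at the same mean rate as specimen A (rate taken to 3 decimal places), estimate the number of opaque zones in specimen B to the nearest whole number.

Specimen A: true opaque zone count = 48 + 3 = 51.
A: Mean rate = 2.9 mm / 51 years ≈ 0.057 mm/year.
B spans 10.4 / 0.057 = 182.46 years ≈ 182 opaque zones.

182 opaque zones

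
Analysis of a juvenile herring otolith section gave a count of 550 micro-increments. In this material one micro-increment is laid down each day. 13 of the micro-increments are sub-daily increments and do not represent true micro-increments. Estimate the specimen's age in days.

True micro-increment count = 550 − 13 = 537.
At one micro-increment per day, that is 537 days.

537 days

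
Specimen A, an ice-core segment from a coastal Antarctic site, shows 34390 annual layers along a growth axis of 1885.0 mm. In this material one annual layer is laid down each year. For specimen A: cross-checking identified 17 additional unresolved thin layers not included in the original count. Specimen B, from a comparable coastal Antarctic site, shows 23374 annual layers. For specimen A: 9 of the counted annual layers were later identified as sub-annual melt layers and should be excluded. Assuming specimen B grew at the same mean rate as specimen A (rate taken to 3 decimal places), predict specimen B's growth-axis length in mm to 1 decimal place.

1285.6 mm

Specimen A: after corrections the count is 34390 − 9 + 17 = 34398 annual layers.
A: Mean rate = 1885.0 mm / 34398 years ≈ 0.055 mm per year.
Length of B = 0.055 × 23374 = 1285.6 mm.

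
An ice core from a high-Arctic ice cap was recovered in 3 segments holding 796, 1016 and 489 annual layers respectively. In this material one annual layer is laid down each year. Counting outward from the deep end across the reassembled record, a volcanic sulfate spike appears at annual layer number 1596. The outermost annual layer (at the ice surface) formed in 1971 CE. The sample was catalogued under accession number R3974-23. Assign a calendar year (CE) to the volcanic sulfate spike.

Total annual layers = 796 + 1016 + 489 = 2301.
2301 − 1596 = 705 annual layers lie beyond the volcanic sulfate spike toward the ice surface.
Counting back 705 years from 1971 CE places the volcanic sulfate spike in 1971 − 705 = 1266 CE.

1266 CE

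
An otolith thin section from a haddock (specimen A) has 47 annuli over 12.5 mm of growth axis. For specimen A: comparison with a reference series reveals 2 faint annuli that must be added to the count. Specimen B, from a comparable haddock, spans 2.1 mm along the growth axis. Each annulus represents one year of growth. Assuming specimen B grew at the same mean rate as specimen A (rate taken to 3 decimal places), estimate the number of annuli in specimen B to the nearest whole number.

Specimen A: after corrections the count is 47 + 2 = 49 annuli.
A: Extension rate ≈ 12.5 / 49 = 0.255 mm per year.
B spans 2.1 / 0.255 = 8.24 years ≈ 8 annuli.

8 annuli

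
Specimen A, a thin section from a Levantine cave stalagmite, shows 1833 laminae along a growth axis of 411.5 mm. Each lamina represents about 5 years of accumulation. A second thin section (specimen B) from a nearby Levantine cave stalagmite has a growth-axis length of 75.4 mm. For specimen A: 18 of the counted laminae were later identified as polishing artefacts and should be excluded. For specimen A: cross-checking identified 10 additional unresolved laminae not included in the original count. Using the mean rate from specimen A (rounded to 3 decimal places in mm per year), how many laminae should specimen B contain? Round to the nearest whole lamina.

Specimen A: adjusted count: 1833 − 18 + 10 = 1825 laminae.
Specimen A: at 5 years per lamina, 1825 × 5 = 9125 years.
A: Mean rate = 411.5 mm / 9125 years ≈ 0.045 mm per year.
For B, 75.4 / 0.045 = 1675.56 years; at 5 years per lamina that is 1675.56 / 5 ≈ 335 laminae.

335 laminae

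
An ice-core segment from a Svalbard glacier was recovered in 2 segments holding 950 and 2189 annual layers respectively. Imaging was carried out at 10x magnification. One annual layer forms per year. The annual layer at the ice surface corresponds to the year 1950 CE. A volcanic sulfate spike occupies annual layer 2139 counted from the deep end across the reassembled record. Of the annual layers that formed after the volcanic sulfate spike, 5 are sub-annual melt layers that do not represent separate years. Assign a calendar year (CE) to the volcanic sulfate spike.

955 CE

Total annual layers = 950 + 2189 = 3139.
3139 − 2139 = 1000 annual layers lie beyond the volcanic sulfate spike toward the ice surface.
Excluding 5 false annual layers: 1000 − 5 = 995.
1950 − 995 = 955 CE.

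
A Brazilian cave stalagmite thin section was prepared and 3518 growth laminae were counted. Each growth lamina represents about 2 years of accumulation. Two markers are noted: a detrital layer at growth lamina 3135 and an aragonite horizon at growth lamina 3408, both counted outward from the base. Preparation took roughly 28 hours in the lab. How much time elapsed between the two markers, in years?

546 years

3408 − 3135 = 273 growth laminae lie between the two events.
273 growth laminae at 2 years each span 273 × 2 = 546 years.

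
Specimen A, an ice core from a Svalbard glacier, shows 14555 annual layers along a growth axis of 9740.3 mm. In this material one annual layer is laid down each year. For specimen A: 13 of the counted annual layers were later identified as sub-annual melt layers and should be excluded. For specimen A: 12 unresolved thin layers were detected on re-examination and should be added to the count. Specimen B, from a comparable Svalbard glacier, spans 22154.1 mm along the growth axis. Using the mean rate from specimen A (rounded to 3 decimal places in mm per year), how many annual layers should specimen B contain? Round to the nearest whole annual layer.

33115 annual layers

Specimen A: correcting the raw count gives 14555 − 13 + 12 = 14554 true annual layers.
A: Mean rate = 9740.3 mm / 14554 years ≈ 0.669 mm/yr.
Specimen B: 22154.1 mm / 0.669 mm per year = 33115.25 years ≈ 33115 annual layers.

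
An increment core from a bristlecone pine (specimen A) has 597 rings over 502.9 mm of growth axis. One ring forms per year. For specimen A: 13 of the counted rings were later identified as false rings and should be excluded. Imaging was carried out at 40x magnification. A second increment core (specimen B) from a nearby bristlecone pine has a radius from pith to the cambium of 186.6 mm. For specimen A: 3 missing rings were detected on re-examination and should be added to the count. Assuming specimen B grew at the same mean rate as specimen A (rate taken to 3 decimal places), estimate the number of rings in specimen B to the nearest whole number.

218 rings

Specimen A: adjusted count: 597 − 13 + 3 = 587 rings.
A: Extension rate ≈ 502.9 / 587 = 0.857 mm/year.
Specimen B: 186.6 mm / 0.857 mm per year = 217.74 years ≈ 218 rings.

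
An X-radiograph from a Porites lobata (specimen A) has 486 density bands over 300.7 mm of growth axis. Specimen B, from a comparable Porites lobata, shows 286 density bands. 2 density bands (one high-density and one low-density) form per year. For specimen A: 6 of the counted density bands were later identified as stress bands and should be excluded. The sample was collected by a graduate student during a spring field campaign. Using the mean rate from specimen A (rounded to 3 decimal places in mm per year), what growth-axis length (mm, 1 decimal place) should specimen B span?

Specimen A: true density band count = 486 − 6 = 480.
Specimen A: dividing by 2 density bands per year: 480 / 2 = 240 years.
A: Mean rate = 300.7 mm / 240 years ≈ 1.253 mm/year.
Specimen B: dividing by 2 density bands per year: 286 / 2 = 143 years. Length of B = 1.253 × 143 = 179.2 mm.

179.2 mm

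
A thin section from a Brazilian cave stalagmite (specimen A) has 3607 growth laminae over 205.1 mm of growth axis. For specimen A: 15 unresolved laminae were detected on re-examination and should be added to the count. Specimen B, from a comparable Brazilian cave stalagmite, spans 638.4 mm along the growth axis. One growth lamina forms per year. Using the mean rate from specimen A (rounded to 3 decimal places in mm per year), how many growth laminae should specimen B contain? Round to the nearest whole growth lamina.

11200 growth laminae

Specimen A: correcting the raw count gives 3607 + 15 = 3622 true growth laminae.
A: Extension rate ≈ 205.1 / 3622 = 0.057 mm/yr.
Specimen B: 638.4 mm / 0.057 mm per year = 11200.00 years ≈ 11200 growth laminae.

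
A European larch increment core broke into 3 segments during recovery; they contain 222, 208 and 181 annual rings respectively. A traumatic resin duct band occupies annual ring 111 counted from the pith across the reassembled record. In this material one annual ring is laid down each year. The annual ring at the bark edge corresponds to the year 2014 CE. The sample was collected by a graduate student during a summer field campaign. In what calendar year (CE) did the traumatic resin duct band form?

1514 CE

Total annual rings = 222 + 208 + 181 = 611.
611 − 111 = 500 annual rings lie beyond the traumatic resin duct band toward the bark edge.
Counting back 500 years from 2014 CE places the traumatic resin duct band in 2014 − 500 = 1514 CE.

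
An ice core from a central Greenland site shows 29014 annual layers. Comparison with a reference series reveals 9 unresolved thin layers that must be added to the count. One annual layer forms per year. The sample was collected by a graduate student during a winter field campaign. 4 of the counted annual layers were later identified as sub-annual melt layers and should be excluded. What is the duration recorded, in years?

Adjusted count: 29014 − 4 + 9 = 29019 annual layers.
One annual layer per year makes the duration 29019 years.

29019 yr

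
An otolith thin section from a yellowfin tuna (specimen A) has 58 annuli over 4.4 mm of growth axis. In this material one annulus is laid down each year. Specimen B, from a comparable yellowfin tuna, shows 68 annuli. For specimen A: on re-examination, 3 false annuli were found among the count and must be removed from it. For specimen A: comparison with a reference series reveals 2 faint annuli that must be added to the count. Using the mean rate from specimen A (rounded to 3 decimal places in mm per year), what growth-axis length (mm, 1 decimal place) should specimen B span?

5.2 mm

Specimen A: after corrections the count is 58 − 3 + 2 = 57 annuli.
A: 4.4 mm over 57 years gives 4.4 / 57 ≈ 0.077 mm/year.
B's length ≈ 0.077 × 68 = 5.2 mm.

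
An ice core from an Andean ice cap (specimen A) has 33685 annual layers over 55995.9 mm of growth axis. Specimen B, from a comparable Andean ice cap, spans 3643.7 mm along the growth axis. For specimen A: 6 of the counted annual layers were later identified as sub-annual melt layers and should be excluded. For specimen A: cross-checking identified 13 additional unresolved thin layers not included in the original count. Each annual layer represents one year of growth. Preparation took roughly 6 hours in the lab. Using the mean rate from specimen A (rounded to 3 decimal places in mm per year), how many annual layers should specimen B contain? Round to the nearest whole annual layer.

2192 annual layers

Specimen A: correcting the raw count gives 33685 − 6 + 13 = 33692 true annual layers.
A: Extension rate ≈ 55995.9 / 33692 = 1.662 mm/yr.
Specimen B: 3643.7 mm / 1.662 mm per year = 2192.36 years ≈ 2192 annual layers.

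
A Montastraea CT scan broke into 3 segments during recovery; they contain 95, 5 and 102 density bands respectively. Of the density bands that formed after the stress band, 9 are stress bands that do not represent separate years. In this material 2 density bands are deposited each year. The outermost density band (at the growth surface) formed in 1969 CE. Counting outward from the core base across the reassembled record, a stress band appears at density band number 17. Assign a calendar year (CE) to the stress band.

Total density bands = 95 + 5 + 102 = 202.
202 − 17 = 185 density bands lie beyond the stress band toward the growth surface.
Excluding 9 false density bands: 185 − 9 = 176.
176 density bands at 2 per year is 176 / 2 = 88 years.
1969 − 88 = 1881 CE.

1881 CE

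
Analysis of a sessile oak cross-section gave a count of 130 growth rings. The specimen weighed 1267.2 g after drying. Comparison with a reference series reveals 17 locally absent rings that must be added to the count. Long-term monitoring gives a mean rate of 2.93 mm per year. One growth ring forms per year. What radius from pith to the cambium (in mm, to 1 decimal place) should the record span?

430.7 mm

Adjusted count: 130 + 17 = 147 growth rings.
Predicted length = 2.93 mm/year × 147 years = 430.7 mm.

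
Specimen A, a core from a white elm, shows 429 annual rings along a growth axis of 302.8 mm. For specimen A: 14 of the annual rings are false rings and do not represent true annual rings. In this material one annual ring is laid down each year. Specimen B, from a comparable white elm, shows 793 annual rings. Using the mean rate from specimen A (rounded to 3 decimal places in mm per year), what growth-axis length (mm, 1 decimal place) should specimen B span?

578.9 mm

Specimen A: after corrections the count is 429 − 14 = 415 annual rings.
A: 302.8 mm over 415 years gives 302.8 / 415 ≈ 0.730 mm/year.
For B, 0.730 mm/year × 793 years = 578.9 mm.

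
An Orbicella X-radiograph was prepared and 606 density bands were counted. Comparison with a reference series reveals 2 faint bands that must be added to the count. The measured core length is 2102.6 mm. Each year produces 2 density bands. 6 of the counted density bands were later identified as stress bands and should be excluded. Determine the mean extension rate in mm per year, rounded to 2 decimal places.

True density band count = 606 − 6 + 2 = 602.
With 2 density bands per year, 602 / 2 = 301 years.
Extension rate ≈ 2102.6 / 301 = 6.99 mm per year.

6.99 mm per year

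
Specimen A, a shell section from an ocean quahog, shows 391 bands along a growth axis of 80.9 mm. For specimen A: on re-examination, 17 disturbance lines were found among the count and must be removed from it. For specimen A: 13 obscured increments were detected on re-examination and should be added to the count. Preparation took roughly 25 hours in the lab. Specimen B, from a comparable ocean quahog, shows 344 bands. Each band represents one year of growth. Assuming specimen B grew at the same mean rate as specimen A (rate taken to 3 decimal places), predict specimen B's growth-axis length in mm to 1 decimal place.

71.9 mm

Specimen A: adjusted count: 391 − 17 + 13 = 387 bands.
A: Extension rate ≈ 80.9 / 387 = 0.209 mm per year.
Length of B = 0.209 × 344 = 71.9 mm.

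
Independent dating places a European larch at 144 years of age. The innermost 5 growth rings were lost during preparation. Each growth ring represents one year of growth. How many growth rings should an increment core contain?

At one growth ring per year, 144 years correspond to 144 growth rings.
Less the 5 uncaptured growth rings: 144 − 5 = 139.

139 growth rings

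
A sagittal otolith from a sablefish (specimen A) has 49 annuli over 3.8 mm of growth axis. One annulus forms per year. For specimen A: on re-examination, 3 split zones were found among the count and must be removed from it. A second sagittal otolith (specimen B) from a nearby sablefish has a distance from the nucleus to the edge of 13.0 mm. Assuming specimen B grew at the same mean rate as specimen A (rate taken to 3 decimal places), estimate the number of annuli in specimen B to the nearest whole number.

157 annuli

Specimen A: adjusted count: 49 − 3 = 46 annuli.
A: Mean rate = 3.8 mm / 46 years ≈ 0.083 mm per year.
Specimen B: 13.0 mm / 0.083 mm per year = 156.63 years ≈ 157 annuli.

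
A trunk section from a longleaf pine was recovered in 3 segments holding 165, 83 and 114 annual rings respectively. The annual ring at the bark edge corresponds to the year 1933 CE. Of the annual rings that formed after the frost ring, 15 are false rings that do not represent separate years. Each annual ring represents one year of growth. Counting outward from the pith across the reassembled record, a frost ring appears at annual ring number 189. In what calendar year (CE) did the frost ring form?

1775 CE

Total annual rings = 165 + 83 + 114 = 362.
362 − 189 = 173 annual rings lie beyond the frost ring toward the bark edge.
Excluding 15 false annual rings: 173 − 15 = 158.
1933 − 158 = 1775 CE.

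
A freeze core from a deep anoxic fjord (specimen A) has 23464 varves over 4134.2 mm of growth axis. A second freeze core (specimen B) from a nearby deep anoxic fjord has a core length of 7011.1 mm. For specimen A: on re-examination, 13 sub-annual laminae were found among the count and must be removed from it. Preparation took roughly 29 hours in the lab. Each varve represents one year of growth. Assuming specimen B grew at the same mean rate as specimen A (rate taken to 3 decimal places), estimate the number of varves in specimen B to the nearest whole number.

Specimen A: true varve count = 23464 − 13 = 23451.
A: Extension rate ≈ 4134.2 / 23451 = 0.176 mm per year.
For B, 7011.1 / 0.176 = 39835.80 years ≈ 39836 varves.

39836 varves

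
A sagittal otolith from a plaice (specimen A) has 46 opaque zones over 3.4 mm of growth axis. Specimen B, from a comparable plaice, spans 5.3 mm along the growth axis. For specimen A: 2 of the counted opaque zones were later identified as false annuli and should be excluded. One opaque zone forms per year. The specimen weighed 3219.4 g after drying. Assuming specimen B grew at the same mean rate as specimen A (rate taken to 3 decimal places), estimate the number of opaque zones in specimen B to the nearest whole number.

69 opaque zones

Specimen A: true opaque zone count = 46 − 2 = 44.
A: 3.4 mm over 44 years gives 3.4 / 44 ≈ 0.077 mm per year.
For B, 5.3 / 0.077 = 68.83 years ≈ 69 opaque zones.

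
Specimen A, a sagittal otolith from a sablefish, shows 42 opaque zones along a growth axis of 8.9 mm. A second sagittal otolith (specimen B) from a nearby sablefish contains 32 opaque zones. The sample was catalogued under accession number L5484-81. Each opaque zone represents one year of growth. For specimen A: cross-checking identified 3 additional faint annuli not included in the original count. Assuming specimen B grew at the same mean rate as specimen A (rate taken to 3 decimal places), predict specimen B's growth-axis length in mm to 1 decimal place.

6.3 mm

Specimen A: true opaque zone count = 42 + 3 = 45.
A: Mean rate = 8.9 mm / 45 years ≈ 0.198 mm/yr.
Length of B = 0.198 × 32 = 6.3 mm.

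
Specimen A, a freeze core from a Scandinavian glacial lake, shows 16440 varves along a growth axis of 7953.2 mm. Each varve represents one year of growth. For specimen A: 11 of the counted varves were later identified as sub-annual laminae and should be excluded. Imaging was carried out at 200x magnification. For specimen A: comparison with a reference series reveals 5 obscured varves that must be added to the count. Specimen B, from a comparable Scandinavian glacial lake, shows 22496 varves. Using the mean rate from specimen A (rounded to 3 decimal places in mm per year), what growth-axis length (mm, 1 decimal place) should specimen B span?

Specimen A: after corrections the count is 16440 − 11 + 5 = 16434 varves.
A: Extension rate ≈ 7953.2 / 16434 = 0.484 mm/yr.
Length of B = 0.484 × 22496 = 10888.1 mm.

10888.1 mm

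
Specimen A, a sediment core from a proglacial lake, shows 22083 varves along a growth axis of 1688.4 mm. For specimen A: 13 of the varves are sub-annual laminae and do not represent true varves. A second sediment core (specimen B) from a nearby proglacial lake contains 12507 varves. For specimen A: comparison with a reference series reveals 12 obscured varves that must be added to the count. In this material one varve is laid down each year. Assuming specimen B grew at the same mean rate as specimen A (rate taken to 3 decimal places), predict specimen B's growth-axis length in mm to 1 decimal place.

Specimen A: adjusted count: 22083 − 13 + 12 = 22082 varves.
A: Extension rate ≈ 1688.4 / 22082 = 0.076 mm/yr.
For B, 0.076 mm/year × 12507 years = 950.5 mm.

950.5 mm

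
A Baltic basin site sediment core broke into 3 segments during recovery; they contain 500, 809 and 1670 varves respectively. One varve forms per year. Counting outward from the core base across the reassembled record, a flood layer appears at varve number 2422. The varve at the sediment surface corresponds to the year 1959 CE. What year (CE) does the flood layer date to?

Total varves = 500 + 809 + 1670 = 2979.
2979 − 2422 = 557 varves lie beyond the flood layer toward the sediment surface.
Counting back 557 years from 1959 CE places the flood layer in 1959 − 557 = 1402 CE.

1402 CE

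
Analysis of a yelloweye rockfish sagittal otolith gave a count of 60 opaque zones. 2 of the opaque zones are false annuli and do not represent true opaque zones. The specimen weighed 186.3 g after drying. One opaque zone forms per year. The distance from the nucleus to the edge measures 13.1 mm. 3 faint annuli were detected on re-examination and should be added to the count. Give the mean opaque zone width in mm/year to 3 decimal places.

After corrections the count is 60 − 2 + 3 = 61 opaque zones.
Extension rate ≈ 13.1 / 61 = 0.215 mm/year.

0.215 mm/year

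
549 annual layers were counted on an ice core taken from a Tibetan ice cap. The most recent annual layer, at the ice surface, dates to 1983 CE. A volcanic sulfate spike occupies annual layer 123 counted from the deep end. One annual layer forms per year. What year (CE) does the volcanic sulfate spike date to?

1557 CE

The volcanic sulfate spike sits at annual layer 123 from the deep end, so 549 − 123 = 426 annual layers formed after it.
1983 − 426 = 1557 CE.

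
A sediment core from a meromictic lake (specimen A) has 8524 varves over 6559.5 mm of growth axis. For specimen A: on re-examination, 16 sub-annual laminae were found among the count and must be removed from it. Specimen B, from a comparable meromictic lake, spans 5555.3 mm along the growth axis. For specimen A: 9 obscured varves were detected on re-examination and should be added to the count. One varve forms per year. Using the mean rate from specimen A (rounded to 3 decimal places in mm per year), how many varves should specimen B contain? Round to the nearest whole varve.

7215 varves

Specimen A: after corrections the count is 8524 − 16 + 9 = 8517 varves.
A: Extension rate ≈ 6559.5 / 8517 = 0.770 mm/yr.
B spans 5555.3 / 0.770 = 7214.68 years ≈ 7215 varves.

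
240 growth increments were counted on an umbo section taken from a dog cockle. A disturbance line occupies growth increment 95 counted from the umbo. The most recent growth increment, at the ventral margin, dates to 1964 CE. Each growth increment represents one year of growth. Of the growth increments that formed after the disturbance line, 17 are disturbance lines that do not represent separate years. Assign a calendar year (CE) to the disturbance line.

240 − 95 = 145 growth increments lie beyond the disturbance line toward the ventral margin.
145 − 17 false = 128 true growth increments after the disturbance line.
1964 − 128 = 1836 CE.

1836 CE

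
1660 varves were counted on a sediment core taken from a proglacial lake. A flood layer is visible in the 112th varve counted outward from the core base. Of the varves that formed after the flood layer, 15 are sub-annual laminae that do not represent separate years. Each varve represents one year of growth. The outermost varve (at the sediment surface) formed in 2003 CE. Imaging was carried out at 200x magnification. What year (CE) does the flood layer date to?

470 CE

1660 − 112 = 1548 varves lie beyond the flood layer toward the sediment surface.
Excluding 15 false varves: 1548 − 15 = 1533.
2003 − 1533 = 470 CE.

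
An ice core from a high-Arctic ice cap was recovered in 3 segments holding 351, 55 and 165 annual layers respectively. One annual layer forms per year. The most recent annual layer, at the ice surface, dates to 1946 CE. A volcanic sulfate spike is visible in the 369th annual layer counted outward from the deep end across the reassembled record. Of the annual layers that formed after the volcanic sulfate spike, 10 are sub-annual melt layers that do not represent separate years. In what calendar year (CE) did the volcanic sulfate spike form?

1754 CE

Total annual layers = 351 + 55 + 165 = 571.
The volcanic sulfate spike sits at annual layer 369 from the deep end, so 571 − 369 = 202 annual layers formed after it.
Excluding 10 false annual layers: 202 − 10 = 192.
1946 − 192 = 1754 CE.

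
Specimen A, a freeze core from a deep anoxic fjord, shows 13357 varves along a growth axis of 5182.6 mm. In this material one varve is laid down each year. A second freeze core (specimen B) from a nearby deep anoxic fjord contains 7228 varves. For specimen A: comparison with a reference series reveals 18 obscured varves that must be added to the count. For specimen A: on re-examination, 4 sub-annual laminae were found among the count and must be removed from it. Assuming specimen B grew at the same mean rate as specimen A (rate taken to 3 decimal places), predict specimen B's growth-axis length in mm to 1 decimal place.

2804.5 mm

Specimen A: true varve count = 13357 − 4 + 18 = 13371.
A: 5182.6 mm over 13371 years gives 5182.6 / 13371 ≈ 0.388 mm/year.
B's length ≈ 0.388 × 7228 = 2804.5 mm.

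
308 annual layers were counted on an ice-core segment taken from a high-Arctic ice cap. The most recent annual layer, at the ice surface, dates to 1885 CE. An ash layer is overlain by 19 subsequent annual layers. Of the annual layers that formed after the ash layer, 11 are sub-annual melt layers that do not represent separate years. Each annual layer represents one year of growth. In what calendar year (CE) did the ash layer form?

There are 19 annual layers younger than the ash layer.
19 − 11 false = 8 true annual layers after the ash layer.
1885 − 8 = 1877 CE.

1877 CE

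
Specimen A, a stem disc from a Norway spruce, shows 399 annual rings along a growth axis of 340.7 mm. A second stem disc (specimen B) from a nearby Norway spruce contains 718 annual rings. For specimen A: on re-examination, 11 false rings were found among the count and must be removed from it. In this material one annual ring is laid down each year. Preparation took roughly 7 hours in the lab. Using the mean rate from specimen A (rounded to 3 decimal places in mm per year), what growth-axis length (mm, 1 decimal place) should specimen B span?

Specimen A: after corrections the count is 399 − 11 = 388 annual rings.
A: Extension rate ≈ 340.7 / 388 = 0.878 mm per year.
B's length ≈ 0.878 × 718 = 630.4 mm.

630.4 mm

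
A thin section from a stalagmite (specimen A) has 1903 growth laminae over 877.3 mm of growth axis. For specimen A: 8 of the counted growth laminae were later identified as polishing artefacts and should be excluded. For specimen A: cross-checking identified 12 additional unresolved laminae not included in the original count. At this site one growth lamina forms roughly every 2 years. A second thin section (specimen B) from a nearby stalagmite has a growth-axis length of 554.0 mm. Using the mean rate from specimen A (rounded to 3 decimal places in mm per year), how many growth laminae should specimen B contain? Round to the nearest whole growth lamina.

1204 growth laminae

Specimen A: after corrections the count is 1903 − 8 + 12 = 1907 growth laminae.
Specimen A: 1907 growth laminae at 2 years each span 1907 × 2 = 3814 years.
A: Mean rate = 877.3 mm / 3814 years ≈ 0.230 mm/year.
B spans 554.0 / 0.230 = 2408.70 years; at 2 years per growth lamina that is 2408.70 / 2 ≈ 1204 growth laminae.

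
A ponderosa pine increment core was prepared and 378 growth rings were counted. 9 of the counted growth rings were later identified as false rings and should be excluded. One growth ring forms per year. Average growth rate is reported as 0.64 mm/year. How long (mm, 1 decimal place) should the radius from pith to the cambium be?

Adjusted count: 378 − 9 = 369 growth rings.
369 years at 0.64 mm/year gives 0.64 × 369 = 236.2 mm.

236.2 mm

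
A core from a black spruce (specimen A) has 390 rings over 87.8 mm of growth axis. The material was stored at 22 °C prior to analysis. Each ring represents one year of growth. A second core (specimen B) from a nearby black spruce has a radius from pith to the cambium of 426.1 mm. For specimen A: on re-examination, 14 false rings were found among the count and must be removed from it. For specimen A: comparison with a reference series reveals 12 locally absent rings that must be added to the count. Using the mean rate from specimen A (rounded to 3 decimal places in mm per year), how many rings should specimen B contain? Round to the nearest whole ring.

1885 rings

Specimen A: after corrections the count is 390 − 14 + 12 = 388 rings.
A: Extension rate ≈ 87.8 / 388 = 0.226 mm/year.
Specimen B: 426.1 mm / 0.226 mm per year = 1885.40 years ≈ 1885 rings.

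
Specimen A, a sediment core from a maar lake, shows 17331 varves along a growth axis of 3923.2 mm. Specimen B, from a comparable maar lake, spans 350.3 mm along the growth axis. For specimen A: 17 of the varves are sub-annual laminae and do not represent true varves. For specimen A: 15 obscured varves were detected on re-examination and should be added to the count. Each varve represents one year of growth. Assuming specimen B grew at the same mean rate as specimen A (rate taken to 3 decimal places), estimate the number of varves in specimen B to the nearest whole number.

Specimen A: correcting the raw count gives 17331 − 17 + 15 = 17329 true varves.
A: Mean rate = 3923.2 mm / 17329 years ≈ 0.226 mm/yr.
B spans 350.3 / 0.226 = 1550.00 years ≈ 1550 varves.

1550 varves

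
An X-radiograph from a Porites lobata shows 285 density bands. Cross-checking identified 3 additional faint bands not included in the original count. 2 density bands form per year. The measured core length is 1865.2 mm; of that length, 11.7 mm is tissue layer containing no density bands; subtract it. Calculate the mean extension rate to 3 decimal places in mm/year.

After corrections the count is 285 + 3 = 288 density bands.
Dividing by 2 density bands per year: 288 / 2 = 144 years.
The growth record spans 1865.2 − 11.7 = 1853.5 mm.
1853.5 mm over 144 years gives 1853.5 / 144 ≈ 12.872 mm/year.

12.872 mm/year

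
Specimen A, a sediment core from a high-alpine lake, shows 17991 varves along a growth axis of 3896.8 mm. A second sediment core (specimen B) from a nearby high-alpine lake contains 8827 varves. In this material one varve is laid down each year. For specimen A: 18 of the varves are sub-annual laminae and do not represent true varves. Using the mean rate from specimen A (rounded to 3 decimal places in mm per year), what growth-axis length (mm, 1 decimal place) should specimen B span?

1915.5 mm

Specimen A: true varve count = 17991 − 18 = 17973.
A: 3896.8 mm over 17973 years gives 3896.8 / 17973 ≈ 0.217 mm/yr.
B's length ≈ 0.217 × 8827 = 1915.5 mm.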